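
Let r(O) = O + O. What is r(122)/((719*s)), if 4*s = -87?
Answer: -976/62553 ≈ -0.015603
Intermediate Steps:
s = -87/4 (s = (¼)*(-87) = -87/4 ≈ -21.750)
r(O) = 2*O
r(122)/((719*s)) = (2*122)/((719*(-87/4))) = 244/(-62553/4) = 244*(-4/62553) = -976/62553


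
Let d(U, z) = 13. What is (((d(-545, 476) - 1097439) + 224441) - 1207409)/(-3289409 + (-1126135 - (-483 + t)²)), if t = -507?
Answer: 1040197/2697822 ≈ 0.38557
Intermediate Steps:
(((d(-545, 476) - 1097439) + 224441) - 1207409)/(-3289409 + (-1126135 - (-483 + t)²)) = (((13 - 1097439) + 224441) - 1207409)/(-3289409 + (-1126135 - (-483 - 507)²)) = ((-1097426 + 224441) - 1207409)/(-3289409 + (-1126135 - 1*(-990)²)) = (-872985 - 1207409)/(-3289409 + (-1126135 - 1*980100)) = -2080394/(-3289409 + (-1126135 - 980100)) = -2080394/(-3289409 - 2106235) = -2080394/(-5395644) = -2080394*(-1/5395644) = 1040197/2697822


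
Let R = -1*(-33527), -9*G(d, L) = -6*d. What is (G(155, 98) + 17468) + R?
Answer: 153295/3 ≈ 51098.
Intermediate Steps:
G(d, L) = 2*d/3 (G(d, L) = -(-2)*d/3 = 2*d/3)
R = 33527
(G(155, 98) + 17468) + R = ((⅔)*155 + 17468) + 33527 = (310/3 + 17468) + 33527 = 52714/3 + 33527 = 153295/3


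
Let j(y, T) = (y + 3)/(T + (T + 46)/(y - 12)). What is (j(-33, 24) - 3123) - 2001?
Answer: -517659/101 ≈ -5125.3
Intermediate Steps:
j(y, T) = (3 + y)/(T + (46 + T)/(-12 + y))
(j(-33, 24) - 3123) - 2001 = ((-36 + (-33)² - 9*(-33))/(46 - 11*24 + 24*(-33)) - 3123) - 2001 = ((-36 + 1089 + 297)/(46 - 264 - 792) - 3123) - 2001 = (1350/(-1010) - 3123) - 2001 = (-1/1010*1350 - 3123) - 2001 = (-135/101 - 3123) - 2001 = -315558/101 - 2001 = -517659/101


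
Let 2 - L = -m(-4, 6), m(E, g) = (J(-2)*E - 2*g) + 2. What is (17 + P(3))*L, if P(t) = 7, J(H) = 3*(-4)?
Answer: 960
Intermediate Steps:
J(H) = -12
m(E, g) = 2 - 12*E - 2*g (m(E, g) = (-12*E - 2*g) + 2 = 2 - 12*E - 2*g)
L = 40 (L = 2 - (-1)*(2 - 12*(-4) - 2*6) = 2 - (-1)*(2 + 48 - 12) = 2 - (-1)*38 = 2 - 1*(-38) = 2 + 38 = 40)
(17 + P(3))*L = (17 + 7)*40 = 24*40 = 960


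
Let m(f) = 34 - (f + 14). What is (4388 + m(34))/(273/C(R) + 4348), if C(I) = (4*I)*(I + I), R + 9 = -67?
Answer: 202113792/200912657 ≈ 1.0060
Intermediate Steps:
R = -76 (R = -9 - 67 = -76)
C(I) = 8*I² (C(I) = (4*I)*(2*I) = 8*I²)
m(f) = 20 - f (m(f) = 34 - (14 + f) = 34 + (-14 - f) = 20 - f)
(4388 + m(34))/(273/C(R) + 4348) = (4388 + (20 - 1*34))/(273/((8*(-76)²)) + 4348) = (4388 + (20 - 34))/(273/((8*5776)) + 4348) = (4388 - 14)/(273/46208 + 4348) = 4374/(273*(1/46208) + 4348) = 4374/(273/46208 + 4348) = 4374/(200912657/46208) = 4374*(46208/200912657) = 202113792/200912657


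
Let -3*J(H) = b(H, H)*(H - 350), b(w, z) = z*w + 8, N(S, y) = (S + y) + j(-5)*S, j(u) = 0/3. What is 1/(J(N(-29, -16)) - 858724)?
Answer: -3/1773137 ≈ -1.6919e-6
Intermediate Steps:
j(u) = 0 (j(u) = 0*(⅓) = 0)
N(S, y) = S + y (N(S, y) = (S + y) + 0*S = (S + y) + 0 = S + y)
b(w, z) = 8 + w*z (b(w, z) = w*z + 8 = 8 + w*z)
J(H) = -(-350 + H)*(8 + H²)/3 (J(H) = -(8 + H*H)*(H - 350)/3 = -(8 + H²)*(-350 + H)/3 = -(-350 + H)*(8 + H²)/3)
1/(J(N(-29, -16)) - 858724) = 1/(-(-350 + (-29 - 16))*(8 + (-29 - 16)²)/3 - 858724) = 1/(-(-350 - 45)*(8 + (-45)²)/3 - 858724) = 1/(-⅓*(-395)*(8 + 2025) - 858724) = 1/(-⅓*(-395)*2033 - 858724) = 1/(803035/3 - 858724) = 1/(-1773137/3) = -3/1773137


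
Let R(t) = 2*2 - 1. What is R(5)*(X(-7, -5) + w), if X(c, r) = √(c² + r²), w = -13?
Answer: -39 + 3*√74 ≈ -13.193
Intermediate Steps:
R(t) = 3 (R(t) = 4 - 1 = 3)
R(5)*(X(-7, -5) + w) = 3*(√((-7)² + (-5)²) - 13) = 3*(√(49 + 25) - 13) = 3*(√74 - 13) = 3*(-13 + √74) = -39 + 3*√74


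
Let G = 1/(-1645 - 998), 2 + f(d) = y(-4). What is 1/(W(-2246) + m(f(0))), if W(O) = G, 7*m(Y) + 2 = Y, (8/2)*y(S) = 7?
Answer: -74004/23815 ≈ -3.1075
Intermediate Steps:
y(S) = 7/4 (y(S) = (¼)*7 = 7/4)
f(d) = -¼ (f(d) = -2 + 7/4 = -¼)
m(Y) = -2/7 + Y/7
G = -1/2643 (G = 1/(-2643) = -1/2643 ≈ -0.00037836)
W(O) = -1/2643
1/(W(-2246) + m(f(0))) = 1/(-1/2643 + (-2/7 + (⅐)*(-¼))) = 1/(-1/2643 + (-2/7 - 1/28)) = 1/(-1/2643 - 9/28) = 1/(-23815/74004) = -74004/23815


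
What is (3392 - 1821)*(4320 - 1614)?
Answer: 4251126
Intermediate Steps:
(3392 - 1821)*(4320 - 1614) = 1571*2706 = 4251126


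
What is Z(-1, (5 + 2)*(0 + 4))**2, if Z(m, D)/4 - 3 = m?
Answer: 64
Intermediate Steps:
Z(m, D) = 12 + 4*m
Z(-1, (5 + 2)*(0 + 4))**2 = (12 + 4*(-1))**2 = (12 - 4)**2 = 8**2 = 64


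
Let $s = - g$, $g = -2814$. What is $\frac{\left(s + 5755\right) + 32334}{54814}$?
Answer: $\frac{40903}{54814} \approx 0.74621$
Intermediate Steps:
$s = 2814$ ($s = \left(-1\right) \left(-2814\right) = 2814$)
$\frac{\left(s + 5755\right) + 32334}{54814} = \frac{\left(2814 + 5755\right) + 32334}{54814} = \left(8569 + 32334\right) \frac{1}{54814} = 40903 \cdot \frac{1}{54814} = \frac{40903}{54814}$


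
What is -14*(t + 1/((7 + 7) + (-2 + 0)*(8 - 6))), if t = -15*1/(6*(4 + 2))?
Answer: 133/30 ≈ 4.4333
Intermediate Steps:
t = -5/12 (t = -15/(6*6) = -15/36 = -15*1/36 = -5/12 ≈ -0.41667)
-14*(t + 1/((7 + 7) + (-2 + 0)*(8 - 6))) = -14*(-5/12 + 1/((7 + 7) + (-2 + 0)*(8 - 6))) = -14*(-5/12 + 1/(14 - 2*2)) = -14*(-5/12 + 1/(14 - 4)) = -14*(-5/12 + 1/10) = -14*(-5/12 + ⅒) = -14*(-19/60) = 133/30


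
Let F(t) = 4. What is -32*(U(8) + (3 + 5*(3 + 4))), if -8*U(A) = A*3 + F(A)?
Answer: -1104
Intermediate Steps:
U(A) = -½ - 3*A/8 (U(A) = -(A*3 + 4)/8 = -(3*A + 4)/8 = -(4 + 3*A)/8 = -½ - 3*A/8)
-32*(U(8) + (3 + 5*(3 + 4))) = -32*((-½ - 3/8*8) + (3 + 5*(3 + 4))) = -32*((-½ - 3) + (3 + 5*7)) = -32*(-7/2 + (3 + 35)) = -32*(-7/2 + 38) = -32*69/2 = -1104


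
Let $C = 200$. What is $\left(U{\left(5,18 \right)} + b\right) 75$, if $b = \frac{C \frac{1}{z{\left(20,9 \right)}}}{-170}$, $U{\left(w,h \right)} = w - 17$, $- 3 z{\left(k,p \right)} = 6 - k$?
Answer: $- \frac{109350}{119} \approx -918.91$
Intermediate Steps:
$z{\left(k,p \right)} = -2 + \frac{k}{3}$ ($z{\left(k,p \right)} = - \frac{6 - k}{3} = -2 + \frac{k}{3}$)
$U{\left(w,h \right)} = -17 + w$
$b = - \frac{30}{119}$ ($b = \frac{200 \frac{1}{-2 + \frac{1}{3} \cdot 20}}{-170} = \frac{200}{-2 + \frac{20}{3}} \left(- \frac{1}{170}\right) = \frac{200}{\frac{14}{3}} \left(- \frac{1}{170}\right) = 200 \cdot \frac{3}{14} \left(- \frac{1}{170}\right) = \frac{300}{7} \left(- \frac{1}{170}\right) = - \frac{30}{119} \approx -0.2521$)
$\left(U{\left(5,18 \right)} + b\right) 75 = \left(\left(-17 + 5\right) - \frac{30}{119}\right) 75 = \left(-12 - \frac{30}{119}\right) 75 = \left(- \frac{1458}{119}\right) 75 = - \frac{109350}{119}$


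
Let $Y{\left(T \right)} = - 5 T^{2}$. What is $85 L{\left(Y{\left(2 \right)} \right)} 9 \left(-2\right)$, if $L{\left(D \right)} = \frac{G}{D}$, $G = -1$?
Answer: $- \frac{153}{2} \approx -76.5$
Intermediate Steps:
$L{\left(D \right)} = - \frac{1}{D}$
$85 L{\left(Y{\left(2 \right)} \right)} 9 \left(-2\right) = 85 - \frac{1}{\left(-5\right) 2^{2}} \cdot 9 \left(-2\right) = 85 - \frac{1}{\left(-5\right) 4} \cdot 9 \left(-2\right) = 85 - \frac{1}{-20} \cdot 9 \left(-2\right) = 85 \left(-1\right) \left(- \frac{1}{20}\right) 9 \left(-2\right) = 85 \cdot \frac{1}{20} \cdot 9 \left(-2\right) = 85 \cdot \frac{9}{20} \left(-2\right) = 85 \left(- \frac{9}{10}\right) = - \frac{153}{2}$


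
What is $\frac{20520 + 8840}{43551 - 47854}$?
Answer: $- \frac{29360}{4303} \approx -6.8231$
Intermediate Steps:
$\frac{20520 + 8840}{43551 - 47854} = \frac{29360}{-4303} = 29360 \left(- \frac{1}{4303}\right) = - \frac{29360}{4303}$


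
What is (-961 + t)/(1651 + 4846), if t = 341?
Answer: -620/6497 ≈ -0.095429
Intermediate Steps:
(-961 + t)/(1651 + 4846) = (-961 + 341)/(1651 + 4846) = -620/6497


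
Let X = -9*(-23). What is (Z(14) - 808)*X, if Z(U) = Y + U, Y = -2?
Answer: -164772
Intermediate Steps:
X = 207
Z(U) = -2 + U
(Z(14) - 808)*X = ((-2 + 14) - 808)*207 = (12 - 808)*207 = -796*207 = -164772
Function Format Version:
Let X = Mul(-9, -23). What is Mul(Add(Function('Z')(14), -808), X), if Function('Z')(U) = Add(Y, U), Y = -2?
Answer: -164772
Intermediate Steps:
X = 207
Function('Z')(U) = Add(-2, U)
Mul(Add(Function('Z')(14), -808), X) = Mul(Add(Add(-2, 14), -808), 207) = Mul(Add(12, -808), 207) = Mul(-796, 207) = -164772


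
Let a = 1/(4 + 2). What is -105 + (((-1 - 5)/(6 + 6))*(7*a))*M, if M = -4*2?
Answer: -301/3 ≈ -100.33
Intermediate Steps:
a = 1/6 ≈ 0.16667
M = -8
-105 + (((-1 - 5)/(6 + 6))*(7*a))*M = -105 + (((-1 - 5)/(6 + 6))*(7*(1/6)))*(-8) = -105 + (-6/12*(7/6))*(-8) = -105 + (-6*1/12*(7/6))*(-8) = -105 - 1/2*7/6*(-8) = -105 - 7/12*(-8) = -105 + 14/3 = -301/3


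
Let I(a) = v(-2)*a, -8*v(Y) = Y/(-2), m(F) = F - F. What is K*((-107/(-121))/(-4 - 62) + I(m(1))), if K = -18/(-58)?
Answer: -321/77198 ≈ -0.0041581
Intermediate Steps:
m(F) = 0
v(Y) = Y/16 (v(Y) = -Y/(8*(-2)) = -Y*(-1)/(8*2) = -(-1)*Y/16 = Y/16)
K = 9/29 (K = -18*(-1/58) = 9/29 ≈ 0.31034)
I(a) = -a/8 (I(a) = ((1/16)*(-2))*a = -a/8)
K*((-107/(-121))/(-4 - 62) + I(m(1))) = 9*((-107/(-121))/(-4 - 62) - 1/8*0)/29 = 9*(-107*(-1/121)/(-66) + 0)/29 = 9*((107/121)*(-1/66) + 0)/29 = 9*(-107/7986 + 0)/29 = (9/29)*(-107/7986) = -321/77198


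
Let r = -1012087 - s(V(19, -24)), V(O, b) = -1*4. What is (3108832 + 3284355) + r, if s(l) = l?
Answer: 5381104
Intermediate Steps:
V(O, b) = -4
r = -1012083 (r = -1012087 - 1*(-4) = -1012087 + 4 = -1012083)
(3108832 + 3284355) + r = (3108832 + 3284355) - 1012083 = 6393187 - 1012083 = 5381104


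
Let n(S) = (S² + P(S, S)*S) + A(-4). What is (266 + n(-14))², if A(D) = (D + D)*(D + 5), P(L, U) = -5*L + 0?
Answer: 276676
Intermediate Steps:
P(L, U) = -5*L
A(D) = 2*D*(5 + D) (A(D) = (2*D)*(5 + D) = 2*D*(5 + D))
n(S) = -8 - 4*S² (n(S) = (S² + (-5*S)*S) + 2*(-4)*(5 - 4) = (S² - 5*S²) + 2*(-4)*1 = -4*S² - 8 = -8 - 4*S²)
(266 + n(-14))² = (266 + (-8 - 4*(-14)²))² = (266 + (-8 - 4*196))² = (266 + (-8 - 784))² = (266 - 792)² = (-526)² = 276676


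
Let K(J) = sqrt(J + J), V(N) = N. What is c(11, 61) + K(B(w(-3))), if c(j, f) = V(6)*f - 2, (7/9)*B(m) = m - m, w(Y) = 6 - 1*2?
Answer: 364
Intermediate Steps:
w(Y) = 4 (w(Y) = 6 - 2 = 4)
B(m) = 0 (B(m) = 9*(m - m)/7 = (9/7)*0 = 0)
K(J) = sqrt(2)*sqrt(J) (K(J) = sqrt(2*J) = sqrt(2)*sqrt(J))
c(j, f) = -2 + 6*f (c(j, f) = 6*f - 2 = -2 + 6*f)
c(11, 61) + K(B(w(-3))) = (-2 + 6*61) + sqrt(2)*sqrt(0) = (-2 + 366) + sqrt(2)*0 = 364 + 0 = 364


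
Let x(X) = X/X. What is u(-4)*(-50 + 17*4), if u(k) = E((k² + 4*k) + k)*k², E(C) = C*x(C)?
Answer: -1152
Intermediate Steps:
x(X) = 1
E(C) = C (E(C) = C*1 = C)
u(k) = k²*(k² + 5*k) (u(k) = ((k² + 4*k) + k)*k² = (k² + 5*k)*k² = k²*(k² + 5*k))
u(-4)*(-50 + 17*4) = ((-4)³*(5 - 4))*(-50 + 17*4) = (-64*1)*(-50 + 68) = -64*18 = -1152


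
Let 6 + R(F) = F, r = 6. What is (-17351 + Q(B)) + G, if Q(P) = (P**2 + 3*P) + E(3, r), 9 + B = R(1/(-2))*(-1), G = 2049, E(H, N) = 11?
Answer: -61169/4 ≈ -15292.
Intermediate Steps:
R(F) = -6 + F
B = -5/2 (B = -9 + (-6 + 1/(-2))*(-1) = -9 + (-6 - 1/2)*(-1) = -9 - 13/2*(-1) = -9 + 13/2 = -5/2 ≈ -2.5000)
Q(P) = 11 + P**2 + 3*P (Q(P) = (P**2 + 3*P) + 11 = 11 + P**2 + 3*P)
(-17351 + Q(B)) + G = (-17351 + (11 + (-5/2)**2 + 3*(-5/2))) + 2049 = (-17351 + (11 + 25/4 - 15/2)) + 2049 = (-17351 + 39/4) + 2049 = -69365/4 + 2049 = -61169/4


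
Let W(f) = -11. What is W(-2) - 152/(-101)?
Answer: -959/101 ≈ -9.4951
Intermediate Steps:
W(-2) - 152/(-101) = -11 - 152/(-101) = -11 - 152*(-1/101) = -11 + 152/101 = -959/101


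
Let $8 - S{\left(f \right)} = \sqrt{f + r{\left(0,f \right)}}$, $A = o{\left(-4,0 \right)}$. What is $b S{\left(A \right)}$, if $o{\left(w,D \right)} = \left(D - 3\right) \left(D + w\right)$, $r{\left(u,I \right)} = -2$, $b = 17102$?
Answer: $136816 - 17102 \sqrt{10} \approx 82735.0$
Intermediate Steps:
$o{\left(w,D \right)} = \left(-3 + D\right) \left(D + w\right)$
$A = 12$ ($A = 0^{2} - 0 - -12 + 0 \left(-4\right) = 0 + 0 + 12 + 0 = 12$)
$S{\left(f \right)} = 8 - \sqrt{-2 + f}$ ($S{\left(f \right)} = 8 - \sqrt{f - 2} = 8 - \sqrt{-2 + f}$)
$b S{\left(A \right)} = 17102 \left(8 - \sqrt{-2 + 12}\right) = 17102 \left(8 - \sqrt{10}\right) = 136816 - 17102 \sqrt{10}$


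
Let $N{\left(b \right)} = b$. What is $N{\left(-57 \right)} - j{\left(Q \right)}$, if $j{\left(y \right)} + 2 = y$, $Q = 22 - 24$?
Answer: $-53$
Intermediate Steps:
$Q = -2$ ($Q = 22 - 24 = -2$)
$j{\left(y \right)} = -2 + y$
$N{\left(-57 \right)} - j{\left(Q \right)} = -57 - \left(-2 - 2\right) = -57 - -4 = -57 + 4 = -53$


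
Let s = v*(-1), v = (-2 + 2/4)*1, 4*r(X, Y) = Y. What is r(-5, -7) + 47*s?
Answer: 275/4 ≈ 68.750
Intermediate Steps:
r(X, Y) = Y/4
v = -3/2 (v = (-2 + 2*(1/4))*1 = (-2 + 1/2)*1 = -3/2*1 = -3/2 ≈ -1.5000)
s = 3/2 (s = -3/2*(-1) = 3/2 ≈ 1.5000)
r(-5, -7) + 47*s = (1/4)*(-7) + 47*(3/2) = -7/4 + 141/2 = 275/4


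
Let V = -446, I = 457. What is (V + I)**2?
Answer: 121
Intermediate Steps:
(V + I)**2 = (-446 + 457)**2 = 11**2 = 121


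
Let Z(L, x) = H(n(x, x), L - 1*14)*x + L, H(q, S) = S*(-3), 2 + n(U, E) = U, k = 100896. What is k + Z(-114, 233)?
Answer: 190254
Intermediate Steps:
n(U, E) = -2 + U
H(q, S) = -3*S
Z(L, x) = L + x*(42 - 3*L) (Z(L, x) = (-3*(L - 1*14))*x + L = (-3*(L - 14))*x + L = (-3*(-14 + L))*x + L = (42 - 3*L)*x + L = x*(42 - 3*L) + L = L + x*(42 - 3*L))
k + Z(-114, 233) = 100896 + (-114 + 3*233*(14 - 1*(-114))) = 100896 + (-114 + 3*233*(14 + 114)) = 100896 + (-114 + 3*233*128) = 100896 + (-114 + 89472) = 100896 + 89358 = 190254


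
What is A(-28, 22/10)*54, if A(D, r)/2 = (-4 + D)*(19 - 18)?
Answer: -3456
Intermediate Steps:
A(D, r) = -8 + 2*D (A(D, r) = 2*((-4 + D)*(19 - 18)) = 2*((-4 + D)*1) = 2*(-4 + D) = -8 + 2*D)
A(-28, 22/10)*54 = (-8 + 2*(-28))*54 = (-8 - 56)*54 = -64*54 = -3456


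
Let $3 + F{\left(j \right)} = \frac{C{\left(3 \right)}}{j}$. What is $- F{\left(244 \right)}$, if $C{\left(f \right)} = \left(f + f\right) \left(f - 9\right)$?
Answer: $\frac{192}{61} \approx 3.1475$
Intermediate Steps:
$C{\left(f \right)} = 2 f \left(-9 + f\right)$
$F{\left(j \right)} = -3 - \frac{36}{j}$ ($F{\left(j \right)} = -3 + \frac{2 \cdot 3 \left(-9 + 3\right)}{j} = -3 + \frac{2 \cdot 3 \left(-6\right)}{j} = -3 - \frac{36}{j}$)
$- F{\left(244 \right)} = - (-3 - \frac{36}{244}) = - (-3 - \frac{9}{61}) = \left(-1\right) \left(- \frac{192}{61}\right) = \frac{192}{61}$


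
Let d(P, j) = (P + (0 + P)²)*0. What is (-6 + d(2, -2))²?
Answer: 36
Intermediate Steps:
d(P, j) = 0 (d(P, j) = (P + P²)*0 = 0)
(-6 + d(2, -2))² = (-6 + 0)² = (-6)² = 36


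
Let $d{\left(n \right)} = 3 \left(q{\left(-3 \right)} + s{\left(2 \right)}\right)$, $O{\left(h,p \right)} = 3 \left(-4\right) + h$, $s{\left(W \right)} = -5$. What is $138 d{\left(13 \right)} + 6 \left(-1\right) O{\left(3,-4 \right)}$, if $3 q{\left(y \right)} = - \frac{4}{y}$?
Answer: $-1832$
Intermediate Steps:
$q{\left(y \right)} = - \frac{4}{3 y}$ ($q{\left(y \right)} = \frac{\left(-4\right) \frac{1}{y}}{3} = - \frac{4}{3 y}$)
$O{\left(h,p \right)} = -12 + h$
$d{\left(n \right)} = - \frac{41}{3}$ ($d{\left(n \right)} = 3 \left(- \frac{4}{3 \left(-3\right)} - 5\right) = 3 \left(\left(- \frac{4}{3}\right) \left(- \frac{1}{3}\right) - 5\right) = 3 \left(\frac{4}{9} - 5\right) = 3 \left(- \frac{41}{9}\right) = - \frac{41}{3}$)
$138 d{\left(13 \right)} + 6 \left(-1\right) O{\left(3,-4 \right)} = 138 \left(- \frac{41}{3}\right) + 6 \left(-1\right) \left(-12 + 3\right) = -1886 - -54 = -1886 + 54 = -1832$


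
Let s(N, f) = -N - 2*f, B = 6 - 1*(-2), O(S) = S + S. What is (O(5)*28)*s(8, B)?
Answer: -6720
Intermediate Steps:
O(S) = 2*S
B = 8 (B = 6 + 2 = 8)
(O(5)*28)*s(8, B) = ((2*5)*28)*(-1*8 - 2*8) = (10*28)*(-8 - 16) = 280*(-24) = -6720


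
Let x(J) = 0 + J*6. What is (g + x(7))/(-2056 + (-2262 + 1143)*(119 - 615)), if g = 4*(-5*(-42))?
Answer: 441/276484 ≈ 0.0015950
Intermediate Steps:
g = 840 (g = 4*210 = 840)
x(J) = 6*J (x(J) = 0 + 6*J = 6*J)
(g + x(7))/(-2056 + (-2262 + 1143)*(119 - 615)) = (840 + 6*7)/(-2056 + (-2262 + 1143)*(119 - 615)) = (840 + 42)/(-2056 - 1119*(-496)) = 882/(-2056 + 555024) = 882/552968 = 882*(1/552968) = 441/276484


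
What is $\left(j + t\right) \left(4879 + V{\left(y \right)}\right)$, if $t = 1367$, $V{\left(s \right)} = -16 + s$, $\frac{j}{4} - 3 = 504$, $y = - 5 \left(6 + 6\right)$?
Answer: $16306185$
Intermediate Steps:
$y = -60$ ($y = \left(-5\right) 12 = -60$)
$j = 2028$ ($j = 12 + 4 \cdot 504 = 12 + 2016 = 2028$)
$\left(j + t\right) \left(4879 + V{\left(y \right)}\right) = \left(2028 + 1367\right) \left(4879 - 76\right) = 3395 \left(4879 - 76\right) = 3395 \cdot 4803 = 16306185$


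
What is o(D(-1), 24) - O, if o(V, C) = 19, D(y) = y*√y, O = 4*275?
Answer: -1081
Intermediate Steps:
O = 1100
D(y) = y^(3/2)
o(D(-1), 24) - O = 19 - 1*1100 = 19 - 1100 = -1081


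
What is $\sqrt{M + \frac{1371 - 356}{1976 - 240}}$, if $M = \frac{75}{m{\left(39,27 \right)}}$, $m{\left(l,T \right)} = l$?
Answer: $\frac{7 \sqrt{132990}}{1612} \approx 1.5836$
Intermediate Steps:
$M = \frac{25}{13}$ ($M = \frac{75}{39} = 75 \cdot \frac{1}{39} = \frac{25}{13} \approx 1.9231$)
$\sqrt{M + \frac{1371 - 356}{1976 - 240}} = \sqrt{\frac{25}{13} + \frac{1371 - 356}{1976 - 240}} = \sqrt{\frac{25}{13} + \frac{1015}{1736}} = \sqrt{\frac{25}{13} + 1015 \cdot \frac{1}{1736}} = \sqrt{\frac{25}{13} + \frac{145}{248}} = \sqrt{\frac{8085}{3224}} = \frac{7 \sqrt{132990}}{1612}$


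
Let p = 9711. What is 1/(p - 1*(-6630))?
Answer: 1/16341 ≈ 6.1196e-5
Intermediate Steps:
1/(p - 1*(-6630)) = 1/(9711 - 1*(-6630)) = 1/(9711 + 6630) = 1/16341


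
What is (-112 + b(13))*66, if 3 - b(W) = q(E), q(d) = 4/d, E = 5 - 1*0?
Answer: -36234/5 ≈ -7246.8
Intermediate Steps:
E = 5 (E = 5 + 0 = 5)
b(W) = 11/5 (b(W) = 3 - 4/5 = 3 - 1*⅘ = 3 - ⅘ = 11/5)
(-112 + b(13))*66 = (-112 + 11/5)*66 = -549/5*66 = -36234/5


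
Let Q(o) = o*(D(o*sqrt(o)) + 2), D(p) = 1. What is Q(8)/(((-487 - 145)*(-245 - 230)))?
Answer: 3/37525 ≈ 7.9947e-5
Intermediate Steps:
Q(o) = 3*o (Q(o) = o*(1 + 2) = o*3 = 3*o)
Q(8)/(((-487 - 145)*(-245 - 230))) = (3*8)/(((-487 - 145)*(-245 - 230))) = 24/((-632*(-475))) = 24/300200 = 24*(1/300200) = 3/37525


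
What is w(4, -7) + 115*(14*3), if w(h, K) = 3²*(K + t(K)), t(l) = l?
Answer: 4704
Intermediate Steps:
w(h, K) = 18*K (w(h, K) = 3²*(K + K) = 9*(2*K) = 18*K)
w(4, -7) + 115*(14*3) = 18*(-7) + 115*(14*3) = -126 + 115*42 = -126 + 4830 = 4704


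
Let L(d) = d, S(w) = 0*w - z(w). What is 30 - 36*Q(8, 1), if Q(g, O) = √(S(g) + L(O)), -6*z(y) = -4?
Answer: 30 - 12*√3 ≈ 9.2154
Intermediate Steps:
z(y) = ⅔ (z(y) = -⅙*(-4) = ⅔)
S(w) = -⅔ (S(w) = 0*w - 1*⅔ = 0 - ⅔ = -⅔)
Q(g, O) = √(-⅔ + O)
30 - 36*Q(8, 1) = 30 - 12*√(-6 + 9*1) = 30 - 12*√(-6 + 9) = 30 - 12*√3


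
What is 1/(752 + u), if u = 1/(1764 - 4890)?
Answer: 3126/2350751 ≈ 0.0013298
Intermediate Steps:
u = -1/3126 (u = 1/(-3126) = -1/3126 ≈ -0.00031990)
1/(752 + u) = 1/(752 - 1/3126) = 1/(2350751/3126) = 3126/2350751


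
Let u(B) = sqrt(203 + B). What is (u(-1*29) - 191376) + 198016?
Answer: 6640 + sqrt(174) ≈ 6653.2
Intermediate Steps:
(u(-1*29) - 191376) + 198016 = (sqrt(203 - 1*29) - 191376) + 198016 = (sqrt(203 - 29) - 191376) + 198016 = (sqrt(174) - 191376) + 198016 = (-191376 + sqrt(174)) + 198016 = 6640 + sqrt(174)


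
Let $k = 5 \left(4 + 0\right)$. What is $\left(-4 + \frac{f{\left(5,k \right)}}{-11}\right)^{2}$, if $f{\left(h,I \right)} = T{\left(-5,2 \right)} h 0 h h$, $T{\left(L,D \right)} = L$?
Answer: $16$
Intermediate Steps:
$k = 20$ ($k = 5 \cdot 4 = 20$)
$f{\left(h,I \right)} = 0$ ($f{\left(h,I \right)} = - 5 h 0 h h = 0 h h = 0 h = 0$)
$\left(-4 + \frac{f{\left(5,k \right)}}{-11}\right)^{2} = \left(-4 + \frac{0}{-11}\right)^{2} = \left(-4 + 0 \left(- \frac{1}{11}\right)\right)^{2} = \left(-4 + 0\right)^{2} = \left(-4\right)^{2} = 16$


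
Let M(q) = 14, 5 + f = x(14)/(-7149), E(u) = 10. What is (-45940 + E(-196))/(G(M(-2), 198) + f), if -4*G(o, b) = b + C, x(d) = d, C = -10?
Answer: 164176785/185881 ≈ 883.24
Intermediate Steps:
f = -35759/7149 (f = -5 + 14/(-7149) = -5 + 14*(-1/7149) = -5 - 14/7149 = -35759/7149 ≈ -5.0020)
G(o, b) = 5/2 - b/4 (G(o, b) = -(b - 10)/4 = -(-10 + b)/4 = 5/2 - b/4)
(-45940 + E(-196))/(G(M(-2), 198) + f) = (-45940 + 10)/((5/2 - 1/4*198) - 35759/7149) = -45930/((5/2 - 99/2) - 35759/7149) = -45930/(-47 - 35759/7149) = -45930/(-371762/7149) = -45930*(-7149/371762) = 164176785/185881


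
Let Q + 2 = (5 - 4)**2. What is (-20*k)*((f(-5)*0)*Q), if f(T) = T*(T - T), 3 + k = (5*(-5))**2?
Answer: 0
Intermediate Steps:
Q = -1 (Q = -2 + (5 - 4)**2 = -2 + 1**2 = -2 + 1 = -1)
k = 622 (k = -3 + (5*(-5))**2 = -3 + (-25)**2 = -3 + 625 = 622)
f(T) = 0 (f(T) = T*0 = 0)
(-20*k)*((f(-5)*0)*Q) = (-20*622)*((0*0)*(-1)) = -0*(-1) = -12440*0 = 0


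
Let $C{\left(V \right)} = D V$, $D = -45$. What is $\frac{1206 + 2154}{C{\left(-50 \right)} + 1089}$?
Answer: $\frac{160}{159} \approx 1.0063$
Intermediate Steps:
$C{\left(V \right)} = - 45 V$
$\frac{1206 + 2154}{C{\left(-50 \right)} + 1089} = \frac{1206 + 2154}{\left(-45\right) \left(-50\right) + 1089} = \frac{3360}{2250 + 1089} = \frac{3360}{3339} = 3360 \cdot \frac{1}{3339} = \frac{160}{159}$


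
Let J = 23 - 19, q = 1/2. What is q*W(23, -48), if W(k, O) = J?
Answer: 2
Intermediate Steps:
q = 1/2 ≈ 0.50000
J = 4
W(k, O) = 4
q*W(23, -48) = (1/2)*4 = 2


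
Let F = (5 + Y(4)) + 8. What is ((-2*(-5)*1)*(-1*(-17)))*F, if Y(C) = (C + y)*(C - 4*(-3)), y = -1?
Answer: 10370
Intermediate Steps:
Y(C) = (-1 + C)*(12 + C) (Y(C) = (C - 1)*(C - 4*(-3)) = (-1 + C)*(C + 12) = (-1 + C)*(12 + C))
F = 61 (F = (5 + (-12 + 4² + 11*4)) + 8 = (5 + (-12 + 16 + 44)) + 8 = (5 + 48) + 8 = 53 + 8 = 61)
((-2*(-5)*1)*(-1*(-17)))*F = ((-2*(-5)*1)*(-1*(-17)))*61 = ((10*1)*17)*61 = (10*17)*61 = 170*61 = 10370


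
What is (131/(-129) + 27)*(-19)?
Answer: -63688/129 ≈ -493.71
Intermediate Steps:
(131/(-129) + 27)*(-19) = (131*(-1/129) + 27)*(-19) = (-131/129 + 27)*(-19) = (3352/129)*(-19) = -63688/129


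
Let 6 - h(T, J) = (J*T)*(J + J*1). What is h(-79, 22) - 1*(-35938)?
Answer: 112416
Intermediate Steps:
h(T, J) = 6 - 2*T*J² (h(T, J) = 6 - J*T*(J + J*1) = 6 - J*T*(J + J) = 6 - J*T*2*J = 6 - 2*T*J²)
h(-79, 22) - 1*(-35938) = (6 - 2*(-79)*22²) - 1*(-35938) = (6 - 2*(-79)*484) + 35938 = (6 + 76472) + 35938 = 76478 + 35938 = 112416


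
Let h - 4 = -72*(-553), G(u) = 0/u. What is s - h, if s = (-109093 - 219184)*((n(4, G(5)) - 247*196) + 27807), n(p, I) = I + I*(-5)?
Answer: 6764107765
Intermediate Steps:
G(u) = 0
n(p, I) = -4*I (n(p, I) = I - 5*I = -4*I)
h = 39820 (h = 4 - 72*(-553) = 4 + 39816 = 39820)
s = 6764147585 (s = (-109093 - 219184)*((-4*0 - 247*196) + 27807) = -328277*((0 - 48412) + 27807) = -328277*(-48412 + 27807) = -328277*(-20605) = 6764147585)
s - h = 6764147585 - 1*39820 = 6764147585 - 39820 = 6764107765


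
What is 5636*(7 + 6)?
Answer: 73268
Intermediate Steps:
5636*(7 + 6) = 5636*13 = 73268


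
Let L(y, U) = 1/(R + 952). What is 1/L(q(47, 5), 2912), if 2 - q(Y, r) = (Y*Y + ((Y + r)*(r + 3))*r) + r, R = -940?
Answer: 12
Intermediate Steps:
q(Y, r) = 2 - r - Y**2 - r*(3 + r)*(Y + r) (q(Y, r) = 2 - ((Y*Y + ((Y + r)*(r + 3))*r) + r) = 2 - ((Y**2 + ((Y + r)*(3 + r))*r) + r) = 2 - ((Y**2 + ((3 + r)*(Y + r))*r) + r) = 2 - ((Y**2 + r*(3 + r)*(Y + r)) + r) = 2 - (r + Y**2 + r*(3 + r)*(Y + r)) = 2 + (-r - Y**2 - r*(3 + r)*(Y + r)) = 2 - r - Y**2 - r*(3 + r)*(Y + r))
L(y, U) = 1/12 (L(y, U) = 1/(-940 + 952) = 1/12)
1/L(q(47, 5), 2912) = 1/(1/12) = 12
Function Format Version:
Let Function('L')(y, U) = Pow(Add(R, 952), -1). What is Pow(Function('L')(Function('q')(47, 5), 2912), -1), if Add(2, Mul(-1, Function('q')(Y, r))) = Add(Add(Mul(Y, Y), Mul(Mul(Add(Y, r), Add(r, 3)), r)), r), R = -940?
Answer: 12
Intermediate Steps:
Function('q')(Y, r) = Add(2, Mul(-1, r), Mul(-1, Pow(Y, 2)), Mul(-1, r, Add(3, r), Add(Y, r))) (Function('q')(Y, r) = Add(2, Mul(-1, Add(Add(Mul(Y, Y), Mul(Mul(Add(Y, r), Add(r, 3)), r)), r))) = Add(2, Mul(-1, Add(Add(Pow(Y, 2), Mul(Mul(Add(Y, r), Add(3, r)), r)), r))) = Add(2, Mul(-1, Add(Add(Pow(Y, 2), Mul(Mul(Add(3, r), Add(Y, r)), r)), r))) = Add(2, Mul(-1, Add(Add(Pow(Y, 2), Mul(r, Add(3, r), Add(Y, r))), r))) = Add(2, Mul(-1, Add(r, Pow(Y, 2), Mul(r, Add(3, r), Add(Y, r))))) = Add(2, Add(Mul(-1, r), Mul(-1, Pow(Y, 2)), Mul(-1, r, Add(3, r), Add(Y, r)))) = Add(2, Mul(-1, r), Mul(-1, Pow(Y, 2)), Mul(-1, r, Add(3, r), Add(Y, r))))
Function('L')(y, U) = Rational(1, 12) (Function('L')(y, U) = Pow(Add(-940, 952), -1) = Pow(12, -1) = Rational(1, 12))
Pow(Function('L')(Function('q')(47, 5), 2912), -1) = Pow(Rational(1, 12), -1) = 12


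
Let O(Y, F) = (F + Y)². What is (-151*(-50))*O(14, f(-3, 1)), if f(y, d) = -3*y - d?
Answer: 3654200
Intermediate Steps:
f(y, d) = -d - 3*y
(-151*(-50))*O(14, f(-3, 1)) = (-151*(-50))*((-1*1 - 3*(-3)) + 14)² = 7550*((-1 + 9) + 14)² = 7550*(8 + 14)² = 7550*22² = 7550*484 = 3654200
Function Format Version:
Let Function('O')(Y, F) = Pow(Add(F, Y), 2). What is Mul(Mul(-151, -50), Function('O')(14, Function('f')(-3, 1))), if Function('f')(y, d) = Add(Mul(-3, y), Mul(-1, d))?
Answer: 3654200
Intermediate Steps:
Function('f')(y, d) = Add(Mul(-1, d), Mul(-3, y))
Mul(Mul(-151, -50), Function('O')(14, Function('f')(-3, 1))) = Mul(Mul(-151, -50), Pow(Add(Add(Mul(-1, 1), Mul(-3, -3)), 14), 2)) = Mul(7550, Pow(Add(Add(-1, 9), 14), 2)) = Mul(7550, Pow(Add(8, 14), 2)) = Mul(7550, Pow(22, 2)) = Mul(7550, 484) = 3654200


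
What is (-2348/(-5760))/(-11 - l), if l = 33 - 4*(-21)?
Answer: -587/184320 ≈ -0.0031847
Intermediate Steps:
l = 117 (l = 33 + 84 = 117)
(-2348/(-5760))/(-11 - l) = (-2348/(-5760))/(-11 - 1*117) = (-2348*(-1/5760))/(-11 - 117) = (587/1440)/(-128) = (587/1440)*(-1/128) = -587/184320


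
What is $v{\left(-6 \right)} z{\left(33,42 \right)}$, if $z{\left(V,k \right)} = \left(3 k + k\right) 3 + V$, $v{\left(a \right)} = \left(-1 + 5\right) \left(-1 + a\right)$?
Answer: $-15036$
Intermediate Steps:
$v{\left(a \right)} = -4 + 4 a$ ($v{\left(a \right)} = 4 \left(-1 + a\right) = -4 + 4 a$)
$z{\left(V,k \right)} = V + 12 k$ ($z{\left(V,k \right)} = 4 k 3 + V = 12 k + V = V + 12 k$)
$v{\left(-6 \right)} z{\left(33,42 \right)} = \left(-4 + 4 \left(-6\right)\right) \left(33 + 12 \cdot 42\right) = \left(-4 - 24\right) \left(33 + 504\right) = \left(-28\right) 537 = -15036$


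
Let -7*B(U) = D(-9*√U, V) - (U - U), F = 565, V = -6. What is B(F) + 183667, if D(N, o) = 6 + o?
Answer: 183667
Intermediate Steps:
B(U) = 0 (B(U) = -((6 - 6) - (U - U))/7 = -(0 - 1*0)/7 = -(0 + 0)/7 = -⅐*0 = 0)
B(F) + 183667 = 0 + 183667 = 183667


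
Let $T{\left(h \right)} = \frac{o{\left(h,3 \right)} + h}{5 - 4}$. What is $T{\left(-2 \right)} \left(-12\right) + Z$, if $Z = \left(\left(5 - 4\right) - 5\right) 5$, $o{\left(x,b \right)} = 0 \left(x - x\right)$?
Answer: $4$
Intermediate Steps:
$o{\left(x,b \right)} = 0$ ($o{\left(x,b \right)} = 0 \cdot 0 = 0$)
$T{\left(h \right)} = h$ ($T{\left(h \right)} = \frac{0 + h}{5 - 4} = \frac{h}{1} = h 1 = h$)
$Z = -20$ ($Z = \left(\left(5 - 4\right) - 5\right) 5 = \left(1 - 5\right) 5 = \left(-4\right) 5 = -20$)
$T{\left(-2 \right)} \left(-12\right) + Z = \left(-2\right) \left(-12\right) - 20 = 24 - 20 = 4$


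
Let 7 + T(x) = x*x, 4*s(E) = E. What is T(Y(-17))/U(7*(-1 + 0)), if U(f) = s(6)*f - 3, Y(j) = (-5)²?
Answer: -412/9 ≈ -45.778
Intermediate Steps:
s(E) = E/4
Y(j) = 25
U(f) = -3 + 3*f/2 (U(f) = ((¼)*6)*f - 3 = 3*f/2 - 3 = -3 + 3*f/2)
T(x) = -7 + x² (T(x) = -7 + x*x = -7 + x²)
T(Y(-17))/U(7*(-1 + 0)) = (-7 + 25²)/(-3 + 3*(7*(-1 + 0))/2) = (-7 + 625)/(-3 + 3*(7*(-1))/2) = 618/(-3 + (3/2)*(-7)) = 618/(-3 - 21/2) = 618/(-27/2) = 618*(-2/27) = -412/9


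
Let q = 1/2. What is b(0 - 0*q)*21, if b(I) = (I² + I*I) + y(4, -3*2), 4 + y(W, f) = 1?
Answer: -63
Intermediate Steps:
q = ½ ≈ 0.50000
y(W, f) = -3 (y(W, f) = -4 + 1 = -3)
b(I) = -3 + 2*I² (b(I) = (I² + I*I) - 3 = (I² + I²) - 3 = 2*I² - 3 = -3 + 2*I²)
b(0 - 0*q)*21 = (-3 + 2*(0 - 0/2)²)*21 = (-3 + 2*(0 - 1*0)²)*21 = (-3 + 2*(0 + 0)²)*21 = (-3 + 2*0²)*21 = (-3 + 2*0)*21 = (-3 + 0)*21 = -3*21 = -63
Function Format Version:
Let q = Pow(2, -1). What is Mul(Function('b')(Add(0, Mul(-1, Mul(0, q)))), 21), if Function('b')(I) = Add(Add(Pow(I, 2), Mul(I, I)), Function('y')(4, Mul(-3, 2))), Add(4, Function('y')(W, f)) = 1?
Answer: -63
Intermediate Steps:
q = Rational(1, 2) ≈ 0.50000
Function('y')(W, f) = -3 (Function('y')(W, f) = Add(-4, 1) = -3)
Function('b')(I) = Add(-3, Mul(2, Pow(I, 2))) (Function('b')(I) = Add(Add(Pow(I, 2), Mul(I, I)), -3) = Add(Add(Pow(I, 2), Pow(I, 2)), -3) = Add(Mul(2, Pow(I, 2)), -3) = Add(-3, Mul(2, Pow(I, 2))))
Mul(Function('b')(Add(0, Mul(-1, Mul(0, q)))), 21) = Mul(Add(-3, Mul(2, Pow(Add(0, Mul(-1, Mul(0, Rational(1, 2)))), 2))), 21) = Mul(Add(-3, Mul(2, Pow(Add(0, Mul(-1, 0)), 2))), 21) = Mul(Add(-3, Mul(2, Pow(Add(0, 0), 2))), 21) = Mul(Add(-3, Mul(2, Pow(0, 2))), 21) = Mul(Add(-3, Mul(2, 0)), 21) = Mul(Add(-3, 0), 21) = Mul(-3, 21) = -63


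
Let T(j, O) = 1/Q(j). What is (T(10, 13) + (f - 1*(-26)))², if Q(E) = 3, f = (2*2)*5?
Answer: 19321/9 ≈ 2146.8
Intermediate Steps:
f = 20 (f = 4*5 = 20)
T(j, O) = ⅓ (T(j, O) = 1/3 = ⅓)
(T(10, 13) + (f - 1*(-26)))² = (⅓ + (20 - 1*(-26)))² = (⅓ + (20 + 26))² = (⅓ + 46)² = (139/3)² = 19321/9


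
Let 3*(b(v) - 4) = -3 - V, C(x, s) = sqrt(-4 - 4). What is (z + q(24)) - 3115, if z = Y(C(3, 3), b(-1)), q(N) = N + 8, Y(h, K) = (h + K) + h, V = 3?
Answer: -3081 + 4*I*sqrt(2) ≈ -3081.0 + 5.6569*I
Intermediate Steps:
C(x, s) = 2*I*sqrt(2) (C(x, s) = sqrt(-8) = 2*I*sqrt(2))
b(v) = 2 (b(v) = 4 + (-3 - 1*3)/3 = 4 + (-3 - 3)/3 = 4 + (1/3)*(-6) = 4 - 2 = 2)
Y(h, K) = K + 2*h (Y(h, K) = (K + h) + h = K + 2*h)
q(N) = 8 + N
z = 2 + 4*I*sqrt(2) (z = 2 + 2*(2*I*sqrt(2)) = 2 + 4*I*sqrt(2) ≈ 2.0 + 5.6569*I)
(z + q(24)) - 3115 = ((2 + 4*I*sqrt(2)) + (8 + 24)) - 3115 = ((2 + 4*I*sqrt(2)) + 32) - 3115 = (34 + 4*I*sqrt(2)) - 3115 = -3081 + 4*I*sqrt(2)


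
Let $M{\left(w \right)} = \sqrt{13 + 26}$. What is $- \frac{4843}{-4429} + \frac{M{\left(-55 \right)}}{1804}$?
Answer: $\frac{4843}{4429} + \frac{\sqrt{39}}{1804} \approx 1.0969$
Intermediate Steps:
$M{\left(w \right)} = \sqrt{39}$
$- \frac{4843}{-4429} + \frac{M{\left(-55 \right)}}{1804} = - \frac{4843}{-4429} + \frac{\sqrt{39}}{1804} = \left(-4843\right) \left(- \frac{1}{4429}\right) + \sqrt{39} \cdot \frac{1}{1804} = \frac{4843}{4429} + \frac{\sqrt{39}}{1804}$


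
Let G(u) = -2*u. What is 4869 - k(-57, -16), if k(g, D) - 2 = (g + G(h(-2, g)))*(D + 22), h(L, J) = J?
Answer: 4525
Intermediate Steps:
k(g, D) = 2 - g*(22 + D) (k(g, D) = 2 + (g - 2*g)*(D + 22) = 2 + (-g)*(22 + D) = 2 - g*(22 + D))
4869 - k(-57, -16) = 4869 - (2 - 22*(-57) - 1*(-16)*(-57)) = 4869 - (2 + 1254 - 912) = 4869 - 1*344 = 4869 - 344 = 4525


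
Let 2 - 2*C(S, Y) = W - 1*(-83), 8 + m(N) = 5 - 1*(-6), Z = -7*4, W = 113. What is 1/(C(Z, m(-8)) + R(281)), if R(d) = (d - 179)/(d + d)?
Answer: -281/27206 ≈ -0.010329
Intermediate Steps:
R(d) = (-179 + d)/(2*d) (R(d) = (-179 + d)/((2*d)) = (-179 + d)*(1/(2*d)) = (-179 + d)/(2*d))
Z = -28
m(N) = 3 (m(N) = -8 + (5 - 1*(-6)) = -8 + (5 + 6) = -8 + 11 = 3)
C(S, Y) = -97 (C(S, Y) = 1 - (113 - 1*(-83))/2 = 1 - (113 + 83)/2 = 1 - 1/2*196 = 1 - 98 = -97)
1/(C(Z, m(-8)) + R(281)) = 1/(-97 + (1/2)*(-179 + 281)/281) = 1/(-97 + (1/2)*(1/281)*102) = 1/(-97 + 51/281) = 1/(-27206/281) = -281/27206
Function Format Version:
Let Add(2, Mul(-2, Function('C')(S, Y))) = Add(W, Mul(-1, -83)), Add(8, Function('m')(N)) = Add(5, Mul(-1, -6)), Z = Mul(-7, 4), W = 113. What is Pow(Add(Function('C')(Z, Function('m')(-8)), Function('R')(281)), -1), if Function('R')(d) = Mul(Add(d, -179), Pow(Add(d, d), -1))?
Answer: Rational(-281, 27206) ≈ -0.010329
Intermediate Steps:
Function('R')(d) = Mul(Rational(1, 2), Pow(d, -1), Add(-179, d)) (Function('R')(d) = Mul(Add(-179, d), Pow(Mul(2, d), -1)) = Mul(Add(-179, d), Mul(Rational(1, 2), Pow(d, -1))) = Mul(Rational(1, 2), Pow(d, -1), Add(-179, d)))
Z = -28
Function('m')(N) = 3 (Function('m')(N) = Add(-8, Add(5, Mul(-1, -6))) = Add(-8, Add(5, 6)) = Add(-8, 11) = 3)
Function('C')(S, Y) = -97 (Function('C')(S, Y) = Add(1, Mul(Rational(-1, 2), Add(113, Mul(-1, -83)))) = Add(1, Mul(Rational(-1, 2), Add(113, 83))) = Add(1, Mul(Rational(-1, 2), 196)) = Add(1, -98) = -97)
Pow(Add(Function('C')(Z, Function('m')(-8)), Function('R')(281)), -1) = Pow(Add(-97, Mul(Rational(1, 2), Pow(281, -1), Add(-179, 281))), -1) = Pow(Add(-97, Mul(Rational(1, 2), Rational(1, 281), 102)), -1) = Pow(Add(-97, Rational(51, 281)), -1) = Pow(Rational(-27206, 281), -1) = Rational(-281, 27206)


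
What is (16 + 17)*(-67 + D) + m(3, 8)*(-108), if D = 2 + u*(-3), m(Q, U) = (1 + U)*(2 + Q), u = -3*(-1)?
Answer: -7302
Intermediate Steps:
u = 3
D = -7 (D = 2 + 3*(-3) = 2 - 9 = -7)
(16 + 17)*(-67 + D) + m(3, 8)*(-108) = (16 + 17)*(-67 - 7) + (2 + 3 + 2*8 + 3*8)*(-108) = 33*(-74) + (2 + 3 + 16 + 24)*(-108) = -2442 + 45*(-108) = -2442 - 4860 = -7302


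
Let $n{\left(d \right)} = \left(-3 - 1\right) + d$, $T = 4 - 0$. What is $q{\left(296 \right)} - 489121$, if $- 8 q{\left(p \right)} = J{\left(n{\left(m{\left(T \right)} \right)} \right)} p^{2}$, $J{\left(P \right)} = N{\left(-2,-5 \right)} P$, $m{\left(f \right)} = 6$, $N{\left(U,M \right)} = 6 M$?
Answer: $167999$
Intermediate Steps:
$T = 4$ ($T = 4 + 0 = 4$)
$n{\left(d \right)} = -4 + d$
$J{\left(P \right)} = - 30 P$ ($J{\left(P \right)} = 6 \left(-5\right) P = - 30 P$)
$q{\left(p \right)} = \frac{15 p^{2}}{2}$ ($q{\left(p \right)} = - \frac{- 30 \left(-4 + 6\right) p^{2}}{8} = - \frac{\left(-30\right) 2 p^{2}}{8} = - \frac{\left(-60\right) p^{2}}{8} = \frac{15 p^{2}}{2}$)
$q{\left(296 \right)} - 489121 = \frac{15 \cdot 296^{2}}{2} - 489121 = \frac{15}{2} \cdot 87616 - 489121 = 657120 - 489121 = 167999$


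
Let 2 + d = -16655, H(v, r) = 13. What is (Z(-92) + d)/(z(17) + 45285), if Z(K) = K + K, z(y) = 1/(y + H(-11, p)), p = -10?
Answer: -505230/1358551 ≈ -0.37189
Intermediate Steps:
d = -16657 (d = -2 - 16655 = -16657)
z(y) = 1/(13 + y) (z(y) = 1/(y + 13) = 1/(13 + y))
Z(K) = 2*K
(Z(-92) + d)/(z(17) + 45285) = (2*(-92) - 16657)/(1/(13 + 17) + 45285) = (-184 - 16657)/(1/30 + 45285) = -16841/(1/30 + 45285) = -16841/1358551/30 = -16841*30/1358551 = -505230/1358551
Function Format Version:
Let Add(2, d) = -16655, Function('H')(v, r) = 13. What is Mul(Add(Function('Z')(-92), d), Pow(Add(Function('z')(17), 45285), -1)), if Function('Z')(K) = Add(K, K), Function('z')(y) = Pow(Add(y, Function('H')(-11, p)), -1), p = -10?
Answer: Rational(-505230, 1358551) ≈ -0.37189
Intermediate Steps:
d = -16657 (d = Add(-2, -16655) = -16657)
Function('z')(y) = Pow(Add(13, y), -1) (Function('z')(y) = Pow(Add(y, 13), -1) = Pow(Add(13, y), -1))
Function('Z')(K) = Mul(2, K)
Mul(Add(Function('Z')(-92), d), Pow(Add(Function('z')(17), 45285), -1)) = Mul(Add(Mul(2, -92), -16657), Pow(Add(Pow(Add(13, 17), -1), 45285), -1)) = Mul(Add(-184, -16657), Pow(Add(Pow(30, -1), 45285), -1)) = Mul(-16841, Pow(Add(Rational(1, 30), 45285), -1)) = Mul(-16841, Pow(Rational(1358551, 30), -1)) = Mul(-16841, Rational(30, 1358551)) = Rational(-505230, 1358551)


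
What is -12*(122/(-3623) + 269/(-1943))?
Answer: 14539596/7039489 ≈ 2.0654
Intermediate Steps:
-12*(122/(-3623) + 269/(-1943)) = -12*(122*(-1/3623) + 269*(-1/1943)) = -12*(-122/3623 - 269/1943) = -12*(-1211633/7039489) = 14539596/7039489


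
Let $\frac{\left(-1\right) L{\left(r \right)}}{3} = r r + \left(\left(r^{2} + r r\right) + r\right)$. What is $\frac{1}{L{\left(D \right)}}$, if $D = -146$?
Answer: $- \frac{1}{191406} \approx -5.2245 \cdot 10^{-6}$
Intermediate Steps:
$L{\left(r \right)} = - 9 r^{2} - 3 r$ ($L{\left(r \right)} = - 3 \left(r r + \left(\left(r^{2} + r r\right) + r\right)\right) = - 3 \left(r^{2} + \left(\left(r^{2} + r^{2}\right) + r\right)\right) = - 3 \left(r^{2} + \left(2 r^{2} + r\right)\right) = - 3 \left(r^{2} + \left(r + 2 r^{2}\right)\right) = - 3 \left(r + 3 r^{2}\right) = - 9 r^{2} - 3 r$)
$\frac{1}{L{\left(D \right)}} = \frac{1}{\left(-3\right) \left(-146\right) \left(1 + 3 \left(-146\right)\right)} = \frac{1}{\left(-3\right) \left(-146\right) \left(1 - 438\right)} = \frac{1}{\left(-3\right) \left(-146\right) \left(-437\right)} = \frac{1}{-191406} = - \frac{1}{191406}$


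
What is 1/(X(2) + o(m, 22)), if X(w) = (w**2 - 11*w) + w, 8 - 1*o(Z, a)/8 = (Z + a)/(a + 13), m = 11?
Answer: 35/1416 ≈ 0.024718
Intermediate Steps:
o(Z, a) = 64 - 8*(Z + a)/(13 + a) (o(Z, a) = 64 - 8*(Z + a)/(a + 13) = 64 - 8*(Z + a)/(13 + a))
X(w) = w**2 - 10*w
1/(X(2) + o(m, 22)) = 1/(2*(-10 + 2) + 8*(104 - 1*11 + 7*22)/(13 + 22)) = 1/(2*(-8) + 8*(104 - 11 + 154)/35) = 1/(-16 + 8*(1/35)*247) = 1/(-16 + 1976/35) = 1/(1416/35) = 35/1416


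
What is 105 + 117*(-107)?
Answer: -12414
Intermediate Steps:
105 + 117*(-107) = 105 - 12519 = -12414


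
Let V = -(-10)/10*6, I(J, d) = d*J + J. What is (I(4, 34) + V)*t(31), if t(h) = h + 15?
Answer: 6716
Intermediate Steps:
I(J, d) = J + J*d (I(J, d) = J*d + J = J + J*d)
V = 6 (V = -(-10)/10*6 = -1*(-1)*6 = 1*6 = 6)
t(h) = 15 + h
(I(4, 34) + V)*t(31) = (4*(1 + 34) + 6)*(15 + 31) = (4*35 + 6)*46 = (140 + 6)*46 = 146*46 = 6716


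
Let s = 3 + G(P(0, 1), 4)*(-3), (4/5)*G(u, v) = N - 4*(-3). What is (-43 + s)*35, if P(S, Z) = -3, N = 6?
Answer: -7525/2 ≈ -3762.5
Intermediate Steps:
G(u, v) = 45/2 (G(u, v) = 5*(6 - 4*(-3))/4 = 5*(6 + 12)/4 = (5/4)*18 = 45/2)
s = -129/2 (s = 3 + (45/2)*(-3) = 3 - 135/2 = -129/2 ≈ -64.500)
(-43 + s)*35 = (-43 - 129/2)*35 = -215/2*35 = -7525/2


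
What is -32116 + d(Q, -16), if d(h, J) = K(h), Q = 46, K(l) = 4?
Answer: -32112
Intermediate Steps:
d(h, J) = 4
-32116 + d(Q, -16) = -32116 + 4 = -32112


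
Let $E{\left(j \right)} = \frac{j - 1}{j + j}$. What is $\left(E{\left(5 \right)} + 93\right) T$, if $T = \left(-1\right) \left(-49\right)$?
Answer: $\frac{22883}{5} \approx 4576.6$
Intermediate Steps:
$T = 49$
$E{\left(j \right)} = \frac{-1 + j}{2 j}$
$\left(E{\left(5 \right)} + 93\right) T = \left(\frac{-1 + 5}{2 \cdot 5} + 93\right) 49 = \left(\frac{1}{2} \cdot \frac{1}{5} \cdot 4 + 93\right) 49 = \left(\frac{2}{5} + 93\right) 49 = \frac{467}{5} \cdot 49 = \frac{22883}{5}$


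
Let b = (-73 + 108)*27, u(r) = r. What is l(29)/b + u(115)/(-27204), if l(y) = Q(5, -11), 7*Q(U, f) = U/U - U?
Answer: -289847/59984820 ≈ -0.0048320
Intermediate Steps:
Q(U, f) = 1/7 - U/7 (Q(U, f) = (U/U - U)/7 = (1 - U)/7 = 1/7 - U/7)
l(y) = -4/7 (l(y) = 1/7 - 1/7*5 = 1/7 - 5/7 = -4/7)
b = 945 (b = 35*27 = 945)
l(29)/b + u(115)/(-27204) = -4/7/945 + 115/(-27204) = -4/7*1/945 + 115*(-1/27204) = -4/6615 - 115/27204 = -289847/59984820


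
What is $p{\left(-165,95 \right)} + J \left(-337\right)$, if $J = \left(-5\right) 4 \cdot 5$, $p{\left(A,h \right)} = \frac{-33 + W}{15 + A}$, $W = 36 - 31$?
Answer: $\frac{2527514}{75} \approx 33700.0$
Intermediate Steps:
$W = 5$ ($W = 36 - 31 = 5$)
$p{\left(A,h \right)} = - \frac{28}{15 + A}$ ($p{\left(A,h \right)} = \frac{-33 + 5}{15 + A} = - \frac{28}{15 + A}$)
$J = -100$ ($J = \left(-20\right) 5 = -100$)
$p{\left(-165,95 \right)} + J \left(-337\right) = - \frac{28}{15 - 165} - -33700 = - \frac{28}{-150} + 33700 = \left(-28\right) \left(- \frac{1}{150}\right) + 33700 = \frac{14}{75} + 33700 = \frac{2527514}{75}$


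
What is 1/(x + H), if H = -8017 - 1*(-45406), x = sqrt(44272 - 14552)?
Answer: 37389/1397907601 - 2*sqrt(7430)/1397907601 ≈ 2.6623e-5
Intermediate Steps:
x = 2*sqrt(7430) (x = sqrt(29720) = 2*sqrt(7430) ≈ 172.40)
H = 37389 (H = -8017 + 45406 = 37389)
1/(x + H) = 1/(2*sqrt(7430) + 37389) = 1/(37389 + 2*sqrt(7430))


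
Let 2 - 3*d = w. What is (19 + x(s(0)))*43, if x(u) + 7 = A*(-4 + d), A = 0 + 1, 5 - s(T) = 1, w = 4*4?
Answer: 430/3 ≈ 143.33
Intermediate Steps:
w = 16
s(T) = 4 (s(T) = 5 - 1*1 = 5 - 1 = 4)
A = 1
d = -14/3 (d = ⅔ - ⅓*16 = ⅔ - 16/3 = -14/3 ≈ -4.6667)
x(u) = -47/3 (x(u) = -7 + 1*(-4 - 14/3) = -7 + 1*(-26/3) = -7 - 26/3 = -47/3)
(19 + x(s(0)))*43 = (19 - 47/3)*43 = (10/3)*43 = 430/3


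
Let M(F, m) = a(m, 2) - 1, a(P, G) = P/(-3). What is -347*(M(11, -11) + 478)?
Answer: -500374/3 ≈ -1.6679e+5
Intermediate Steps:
a(P, G) = -P/3 (a(P, G) = P*(-⅓) = -P/3)
M(F, m) = -1 - m/3 (M(F, m) = -m/3 - 1 = -1 - m/3)
-347*(M(11, -11) + 478) = -347*((-1 - ⅓*(-11)) + 478) = -347*((-1 + 11/3) + 478) = -347*(8/3 + 478) = -347*1442/3 = -500374/3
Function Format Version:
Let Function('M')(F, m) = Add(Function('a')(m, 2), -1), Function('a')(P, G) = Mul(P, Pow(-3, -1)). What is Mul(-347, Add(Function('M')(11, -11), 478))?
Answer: Rational(-500374, 3) ≈ -1.6679e+5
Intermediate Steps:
Function('a')(P, G) = Mul(Rational(-1, 3), P) (Function('a')(P, G) = Mul(P, Rational(-1, 3)) = Mul(Rational(-1, 3), P))
Function('M')(F, m) = Add(-1, Mul(Rational(-1, 3), m)) (Function('M')(F, m) = Add(Mul(Rational(-1, 3), m), -1) = Add(-1, Mul(Rational(-1, 3), m)))
Mul(-347, Add(Function('M')(11, -11), 478)) = Mul(-347, Add(Add(-1, Mul(Rational(-1, 3), -11)), 478)) = Mul(-347, Add(Add(-1, Rational(11, 3)), 478)) = Mul(-347, Add(Rational(8, 3), 478)) = Mul(-347, Rational(1442, 3)) = Rational(-500374, 3)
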